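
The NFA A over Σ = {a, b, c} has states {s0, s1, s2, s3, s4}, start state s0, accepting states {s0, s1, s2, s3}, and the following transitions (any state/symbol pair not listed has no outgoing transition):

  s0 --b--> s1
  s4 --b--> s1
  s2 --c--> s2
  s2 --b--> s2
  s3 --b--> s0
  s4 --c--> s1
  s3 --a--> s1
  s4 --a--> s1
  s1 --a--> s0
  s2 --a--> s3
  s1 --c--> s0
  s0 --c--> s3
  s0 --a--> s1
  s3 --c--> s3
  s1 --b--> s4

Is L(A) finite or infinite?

infinite

State s0 is reachable from the start and can reach an accepting state, and it lies on the cycle s0 → s1 → s0.
Traversing that cycle any number of times yields accepted strings of unbounded length, so the language is infinite.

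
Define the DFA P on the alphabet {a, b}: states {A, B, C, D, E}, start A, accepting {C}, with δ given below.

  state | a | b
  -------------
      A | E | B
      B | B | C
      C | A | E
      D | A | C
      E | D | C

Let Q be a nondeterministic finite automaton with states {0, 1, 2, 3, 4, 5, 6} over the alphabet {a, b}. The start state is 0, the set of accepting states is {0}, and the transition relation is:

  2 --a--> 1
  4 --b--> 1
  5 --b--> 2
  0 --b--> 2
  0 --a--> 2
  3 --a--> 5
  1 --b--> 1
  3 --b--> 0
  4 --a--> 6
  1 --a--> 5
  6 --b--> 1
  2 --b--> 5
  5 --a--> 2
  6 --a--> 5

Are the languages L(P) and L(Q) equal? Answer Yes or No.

The string ab is accepted by P but rejected by Q.
So L(P) ≠ L(Q).

No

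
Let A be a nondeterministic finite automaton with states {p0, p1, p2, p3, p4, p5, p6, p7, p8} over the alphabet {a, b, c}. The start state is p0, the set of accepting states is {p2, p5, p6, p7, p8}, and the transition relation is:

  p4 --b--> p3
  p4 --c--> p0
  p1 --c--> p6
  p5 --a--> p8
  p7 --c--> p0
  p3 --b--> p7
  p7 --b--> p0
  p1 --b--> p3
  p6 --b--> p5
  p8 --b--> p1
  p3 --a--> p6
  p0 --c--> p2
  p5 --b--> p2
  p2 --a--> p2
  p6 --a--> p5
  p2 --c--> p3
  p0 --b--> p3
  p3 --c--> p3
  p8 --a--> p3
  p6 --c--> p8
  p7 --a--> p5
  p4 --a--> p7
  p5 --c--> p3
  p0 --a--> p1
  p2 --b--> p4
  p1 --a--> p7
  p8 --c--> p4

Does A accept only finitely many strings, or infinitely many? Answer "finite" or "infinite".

State p3 is reachable from the start and can reach an accepting state, and it lies on the cycle p3 → p3.
Traversing that cycle any number of times yields accepted strings of unbounded length, so the language is infinite.

infinite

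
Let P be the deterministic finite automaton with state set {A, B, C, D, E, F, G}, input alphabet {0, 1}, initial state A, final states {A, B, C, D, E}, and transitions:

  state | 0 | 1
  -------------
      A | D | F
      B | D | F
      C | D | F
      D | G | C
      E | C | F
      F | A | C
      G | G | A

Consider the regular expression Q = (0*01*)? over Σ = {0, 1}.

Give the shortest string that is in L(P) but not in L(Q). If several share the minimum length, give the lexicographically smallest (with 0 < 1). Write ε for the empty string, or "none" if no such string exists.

10

The string 10 is accepted by P but not by Q.
No shorter string lies in the difference, and 10 is the lexicographically first length-2 string in L(P) \ L(Q).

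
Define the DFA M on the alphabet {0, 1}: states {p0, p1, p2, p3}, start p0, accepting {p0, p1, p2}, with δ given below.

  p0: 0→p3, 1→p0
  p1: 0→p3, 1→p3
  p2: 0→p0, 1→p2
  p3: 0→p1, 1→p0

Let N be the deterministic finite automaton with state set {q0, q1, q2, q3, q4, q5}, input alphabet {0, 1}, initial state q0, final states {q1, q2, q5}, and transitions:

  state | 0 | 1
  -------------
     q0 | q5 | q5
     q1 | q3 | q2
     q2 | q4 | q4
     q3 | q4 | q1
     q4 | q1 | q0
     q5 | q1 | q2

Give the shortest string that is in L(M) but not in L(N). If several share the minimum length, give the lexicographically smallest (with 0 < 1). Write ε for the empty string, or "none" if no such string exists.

The empty string ε is accepted by M but not by N.
Since ε is the unique shortest string, it is the required witness.

ε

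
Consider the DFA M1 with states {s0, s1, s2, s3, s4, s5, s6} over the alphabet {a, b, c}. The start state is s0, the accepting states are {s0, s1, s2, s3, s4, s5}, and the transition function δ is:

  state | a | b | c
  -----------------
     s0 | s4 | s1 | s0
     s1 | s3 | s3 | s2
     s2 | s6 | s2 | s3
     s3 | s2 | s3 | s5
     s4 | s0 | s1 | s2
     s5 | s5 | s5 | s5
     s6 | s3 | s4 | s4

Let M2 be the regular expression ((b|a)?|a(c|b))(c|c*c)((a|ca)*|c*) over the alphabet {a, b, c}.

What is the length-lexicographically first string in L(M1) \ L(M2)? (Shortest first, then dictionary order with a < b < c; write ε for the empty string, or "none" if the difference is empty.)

ε

The empty string ε is accepted by M1 but not by M2.
Since ε is the unique shortest string, it is the required witness.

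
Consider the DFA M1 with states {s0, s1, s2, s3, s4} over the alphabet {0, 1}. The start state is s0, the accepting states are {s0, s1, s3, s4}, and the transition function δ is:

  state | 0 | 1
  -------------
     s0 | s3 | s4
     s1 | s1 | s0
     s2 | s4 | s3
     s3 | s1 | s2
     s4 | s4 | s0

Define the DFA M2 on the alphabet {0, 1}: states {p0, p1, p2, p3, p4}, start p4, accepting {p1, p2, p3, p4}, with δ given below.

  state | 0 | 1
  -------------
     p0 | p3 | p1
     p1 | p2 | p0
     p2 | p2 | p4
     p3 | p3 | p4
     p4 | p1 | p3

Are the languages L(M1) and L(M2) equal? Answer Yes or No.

Exploring the product automaton M1 × M2 from the start pair (s0, p4), following both machines on each input symbol, reaches 5 state pairs: (s0, p4), (s3, p1), (s4, p3), (s1, p2), (s2, p0).
M1 accepts in {s0, s1, s3, s4} and M2 accepts in {p1, p2, p3, p4}. In every reachable pair the two components are either both accepting — (s0, p4), (s3, p1), (s4, p3), (s1, p2) — or both non-accepting, so no string is accepted by exactly one of the machines: L(M1) \ L(M2) and L(M2) \ L(M1) are both empty.
Hence every string is accepted by M1 iff it is accepted by M2, and the two languages coincide.

Yes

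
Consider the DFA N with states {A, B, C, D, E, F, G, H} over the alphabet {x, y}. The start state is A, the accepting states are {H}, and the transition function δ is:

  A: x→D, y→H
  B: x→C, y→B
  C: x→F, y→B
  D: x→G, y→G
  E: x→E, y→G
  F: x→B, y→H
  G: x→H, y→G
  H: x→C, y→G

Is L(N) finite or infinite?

State G is reachable from the start and can reach an accepting state, and it lies on the cycle G → G.
Traversing that cycle any number of times yields accepted strings of unbounded length, so the language is infinite.

infinite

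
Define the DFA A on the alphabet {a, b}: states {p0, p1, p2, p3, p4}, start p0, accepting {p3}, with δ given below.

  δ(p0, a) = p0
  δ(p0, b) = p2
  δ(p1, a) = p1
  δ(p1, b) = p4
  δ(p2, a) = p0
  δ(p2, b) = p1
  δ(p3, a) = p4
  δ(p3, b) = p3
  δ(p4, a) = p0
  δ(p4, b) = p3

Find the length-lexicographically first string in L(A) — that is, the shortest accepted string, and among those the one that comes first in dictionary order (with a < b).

bbbb

A breadth-first search from p0 reaches an accepting state first via the path p0 → p2 → p1 → p4 → p3 on input bbbb.
No string of length < 4 is accepted (BFS exhausts all shorter strings without reaching an accepting state), and bbbb is the lexicographically least accepting string of length 4.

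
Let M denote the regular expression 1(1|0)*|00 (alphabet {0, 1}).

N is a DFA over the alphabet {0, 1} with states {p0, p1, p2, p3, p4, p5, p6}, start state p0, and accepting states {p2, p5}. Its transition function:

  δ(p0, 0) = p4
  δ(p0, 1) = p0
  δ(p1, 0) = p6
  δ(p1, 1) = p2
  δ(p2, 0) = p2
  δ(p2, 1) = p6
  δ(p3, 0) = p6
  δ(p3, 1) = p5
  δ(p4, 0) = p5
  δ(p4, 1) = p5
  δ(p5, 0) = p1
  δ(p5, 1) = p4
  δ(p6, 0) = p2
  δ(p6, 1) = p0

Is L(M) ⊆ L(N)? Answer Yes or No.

No

The string 1 is in L(M) but not in L(N).
So L(M) ⊄ L(N).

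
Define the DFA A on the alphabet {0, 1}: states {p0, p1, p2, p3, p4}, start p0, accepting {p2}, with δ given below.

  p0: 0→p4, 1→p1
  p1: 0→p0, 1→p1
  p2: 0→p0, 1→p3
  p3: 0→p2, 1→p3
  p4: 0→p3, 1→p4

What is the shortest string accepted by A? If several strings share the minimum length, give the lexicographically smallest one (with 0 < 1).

A breadth-first search from p0 reaches an accepting state first via the path p0 → p4 → p3 → p2 on input 000.
No string of length < 3 is accepted (BFS exhausts all shorter strings without reaching an accepting state), and 000 is the lexicographically least accepting string of length 3.

000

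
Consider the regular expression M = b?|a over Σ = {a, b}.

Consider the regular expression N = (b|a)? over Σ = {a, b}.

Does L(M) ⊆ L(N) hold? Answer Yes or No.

Converting the expression M to a DFA (subset construction, then merging equivalent states) gives the minimal DFA with states {m0, m1, m2}, start state m0, accepting states {m0, m1} and transitions m0: a→m1, b→m1; m1: a→m2, b→m2; m2: a→m2, b→m2.
Converting the expression N to a DFA (subset construction, then merging equivalent states) gives the minimal DFA with states {n0, n1, n2}, start state n0, accepting states {n0, n1} and transitions n0: a→n1, b→n1; n1: a→n2, b→n2; n2: a→n2, b→n2.
Exploring the product automaton M × N from the start pair (m0, n0), following both machines on each input symbol, reaches 3 state pairs: (m0, n0), (m1, n1), (m2, n2).
M accepts in {m0, m1} and N accepts in {n0, n1}. The reachable pairs whose M-component is accepting are (m0, n0), (m1, n1); in each of them the N-component is accepting too, so the product for L(M) \ L(N) (M-component accepting, N-component rejecting) has no reachable accepting pair and the difference is empty.
Hence every string in L(M) is also in L(N).

Yes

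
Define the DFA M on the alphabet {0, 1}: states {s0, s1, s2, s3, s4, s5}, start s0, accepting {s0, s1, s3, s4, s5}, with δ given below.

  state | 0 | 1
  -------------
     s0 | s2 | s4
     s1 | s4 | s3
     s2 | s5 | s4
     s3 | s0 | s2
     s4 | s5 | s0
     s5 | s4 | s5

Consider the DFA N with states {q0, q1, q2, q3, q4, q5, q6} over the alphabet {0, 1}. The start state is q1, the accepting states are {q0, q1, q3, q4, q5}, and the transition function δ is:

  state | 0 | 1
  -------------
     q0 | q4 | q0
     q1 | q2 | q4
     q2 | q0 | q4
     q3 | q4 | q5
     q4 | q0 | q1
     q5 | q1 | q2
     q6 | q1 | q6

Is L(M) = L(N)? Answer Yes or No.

Yes

Exploring the product automaton M × N from the start pair (s0, q1), following both machines on each input symbol, reaches 4 state pairs: (s0, q1), (s2, q2), (s4, q4), (s5, q0).
M accepts in {s0, s1, s3, s4, s5} and N accepts in {q0, q1, q3, q4, q5}. In every reachable pair the two components are either both accepting — (s0, q1), (s4, q4), (s5, q0) — or both non-accepting, so no string is accepted by exactly one of the machines: L(M) \ L(N) and L(N) \ L(M) are both empty.
Hence every string is accepted by M iff it is accepted by N, and the two languages coincide.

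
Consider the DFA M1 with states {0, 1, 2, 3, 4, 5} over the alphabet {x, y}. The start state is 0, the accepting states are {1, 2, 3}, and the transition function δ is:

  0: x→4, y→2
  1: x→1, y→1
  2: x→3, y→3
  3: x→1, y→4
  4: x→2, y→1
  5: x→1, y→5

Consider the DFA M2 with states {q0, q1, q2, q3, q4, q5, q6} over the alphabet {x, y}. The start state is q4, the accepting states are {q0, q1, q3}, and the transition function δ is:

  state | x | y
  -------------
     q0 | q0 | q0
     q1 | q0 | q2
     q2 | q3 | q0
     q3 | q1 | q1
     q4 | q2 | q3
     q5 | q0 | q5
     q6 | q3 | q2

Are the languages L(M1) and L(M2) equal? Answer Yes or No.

Exploring the product automaton M1 × M2 from the start pair (0, q4), following both machines on each input symbol, reaches 5 state pairs: (0, q4), (4, q2), (2, q3), (1, q0), (3, q1).
M1 accepts in {1, 2, 3} and M2 accepts in {q0, q1, q3}. In every reachable pair the two components are either both accepting — (2, q3), (1, q0), (3, q1) — or both non-accepting, so no string is accepted by exactly one of the machines: L(M1) \ L(M2) and L(M2) \ L(M1) are both empty.
Hence every string is accepted by M1 iff it is accepted by M2, and the two languages coincide.

Yes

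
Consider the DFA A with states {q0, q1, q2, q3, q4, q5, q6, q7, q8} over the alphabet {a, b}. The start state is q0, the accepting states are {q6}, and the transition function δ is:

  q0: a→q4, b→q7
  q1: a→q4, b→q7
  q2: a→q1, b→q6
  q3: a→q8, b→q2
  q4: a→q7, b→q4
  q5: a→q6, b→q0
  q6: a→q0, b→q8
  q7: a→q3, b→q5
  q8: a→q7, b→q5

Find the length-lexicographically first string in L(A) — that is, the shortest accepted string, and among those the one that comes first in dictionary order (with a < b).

bba

A breadth-first search from q0 reaches an accepting state first via the path q0 → q7 → q5 → q6 on input bba.
No string of length < 3 is accepted (BFS exhausts all shorter strings without reaching an accepting state), and bba is the lexicographically least accepting string of length 3.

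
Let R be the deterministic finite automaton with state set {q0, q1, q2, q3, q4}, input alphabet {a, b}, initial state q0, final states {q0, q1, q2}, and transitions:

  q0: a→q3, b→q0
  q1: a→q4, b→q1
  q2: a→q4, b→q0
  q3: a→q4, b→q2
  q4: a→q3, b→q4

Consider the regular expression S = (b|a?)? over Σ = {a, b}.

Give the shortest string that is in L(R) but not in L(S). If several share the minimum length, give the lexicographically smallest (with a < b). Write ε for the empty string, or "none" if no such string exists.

ab

The string ab is accepted by R but not by S.
No shorter string lies in the difference, and ab is the lexicographically first length-2 string in L(R) \ L(S).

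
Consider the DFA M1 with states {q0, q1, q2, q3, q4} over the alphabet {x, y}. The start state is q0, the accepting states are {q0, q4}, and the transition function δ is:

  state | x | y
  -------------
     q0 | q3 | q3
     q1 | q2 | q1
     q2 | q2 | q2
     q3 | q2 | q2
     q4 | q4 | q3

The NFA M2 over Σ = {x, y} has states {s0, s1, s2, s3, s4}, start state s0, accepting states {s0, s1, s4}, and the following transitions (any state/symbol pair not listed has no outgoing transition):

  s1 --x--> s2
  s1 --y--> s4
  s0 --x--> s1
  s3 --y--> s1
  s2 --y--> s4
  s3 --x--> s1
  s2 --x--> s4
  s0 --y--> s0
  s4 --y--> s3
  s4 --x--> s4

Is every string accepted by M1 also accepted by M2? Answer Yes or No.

Exploring the product automaton M1 × M2 from the start pair (q0, s0), following both machines on each input symbol, reaches 8 state pairs: (q0, s0), (q3, s1), (q3, s0), (q2, s2), (q2, s4), (q2, s1), (q2, s0), (q2, s3).
M1 accepts in {q0, q4} and M2 accepts in {s0, s1, s4}. The reachable pairs whose M1-component is accepting are (q0, s0); in each of them the M2-component is accepting too, so the product for L(M1) \ L(M2) (M1-component accepting, M2-component rejecting) has no reachable accepting pair and the difference is empty.
Hence every string in L(M1) is also in L(M2).

Yes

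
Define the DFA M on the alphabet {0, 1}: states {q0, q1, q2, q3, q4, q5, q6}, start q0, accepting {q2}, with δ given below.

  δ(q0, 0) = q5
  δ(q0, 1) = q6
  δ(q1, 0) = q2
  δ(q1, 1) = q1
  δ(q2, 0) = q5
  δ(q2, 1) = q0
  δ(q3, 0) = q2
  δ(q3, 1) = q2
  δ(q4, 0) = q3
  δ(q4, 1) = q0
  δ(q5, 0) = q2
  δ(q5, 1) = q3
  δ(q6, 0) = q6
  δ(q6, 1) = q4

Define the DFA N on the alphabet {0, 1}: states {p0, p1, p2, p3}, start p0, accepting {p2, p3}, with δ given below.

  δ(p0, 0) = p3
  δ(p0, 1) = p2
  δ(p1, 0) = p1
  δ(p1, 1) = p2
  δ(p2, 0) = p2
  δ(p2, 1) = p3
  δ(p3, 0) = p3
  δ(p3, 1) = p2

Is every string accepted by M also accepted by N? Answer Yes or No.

Yes

Exploring the product automaton M × N from the start pair (q0, p0), following both machines on each input symbol, reaches 13 state pairs: (q0, p0), (q5, p3), (q6, p2), (q2, p3), (q3, p2), (q4, p3), (q0, p2), (q2, p2), (q3, p3), (q5, p2), (q6, p3), (q0, p3), (q4, p2).
M accepts in {q2} and N accepts in {p2, p3}. The reachable pairs whose M-component is accepting are (q2, p3), (q2, p2); in each of them the N-component is accepting too, so the product for L(M) \ L(N) (M-component accepting, N-component rejecting) has no reachable accepting pair and the difference is empty.
Hence every string in L(M) is also in L(N).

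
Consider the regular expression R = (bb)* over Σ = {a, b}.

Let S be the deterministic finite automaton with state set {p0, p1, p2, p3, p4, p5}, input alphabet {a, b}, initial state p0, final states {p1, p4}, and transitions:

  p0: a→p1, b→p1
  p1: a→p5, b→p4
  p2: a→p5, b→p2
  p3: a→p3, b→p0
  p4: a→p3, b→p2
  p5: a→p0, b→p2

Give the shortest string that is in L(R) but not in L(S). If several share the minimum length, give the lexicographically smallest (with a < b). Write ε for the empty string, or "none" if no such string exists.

ε

The empty string ε is accepted by R but not by S.
Since ε is the unique shortest string, it is the required witness.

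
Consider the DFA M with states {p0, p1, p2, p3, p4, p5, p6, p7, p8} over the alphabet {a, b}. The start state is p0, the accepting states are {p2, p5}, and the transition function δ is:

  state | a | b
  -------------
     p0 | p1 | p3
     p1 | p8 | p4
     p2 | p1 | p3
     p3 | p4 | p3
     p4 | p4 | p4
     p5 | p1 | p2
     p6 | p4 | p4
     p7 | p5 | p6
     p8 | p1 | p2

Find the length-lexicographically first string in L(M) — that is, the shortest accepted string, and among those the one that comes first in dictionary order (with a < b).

aab

A breadth-first search from p0 reaches an accepting state first via the path p0 → p1 → p8 → p2 on input aab.
No string of length < 3 is accepted (BFS exhausts all shorter strings without reaching an accepting state), and aab is the lexicographically least accepting string of length 3.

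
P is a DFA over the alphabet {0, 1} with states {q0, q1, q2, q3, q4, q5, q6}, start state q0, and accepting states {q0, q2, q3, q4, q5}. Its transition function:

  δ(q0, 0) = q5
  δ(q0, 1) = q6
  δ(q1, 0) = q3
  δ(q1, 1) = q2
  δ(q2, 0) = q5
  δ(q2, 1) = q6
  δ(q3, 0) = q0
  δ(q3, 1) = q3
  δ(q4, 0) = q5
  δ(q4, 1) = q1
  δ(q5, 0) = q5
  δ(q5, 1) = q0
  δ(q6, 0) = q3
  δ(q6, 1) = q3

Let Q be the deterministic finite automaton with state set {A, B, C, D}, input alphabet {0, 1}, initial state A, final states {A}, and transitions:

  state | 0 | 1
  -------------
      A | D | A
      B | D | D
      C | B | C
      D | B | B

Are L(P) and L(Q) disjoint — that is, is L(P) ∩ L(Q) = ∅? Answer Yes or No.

No

The empty string ε is accepted by both P and Q.
Hence L(P) ∩ L(Q) ≠ ∅.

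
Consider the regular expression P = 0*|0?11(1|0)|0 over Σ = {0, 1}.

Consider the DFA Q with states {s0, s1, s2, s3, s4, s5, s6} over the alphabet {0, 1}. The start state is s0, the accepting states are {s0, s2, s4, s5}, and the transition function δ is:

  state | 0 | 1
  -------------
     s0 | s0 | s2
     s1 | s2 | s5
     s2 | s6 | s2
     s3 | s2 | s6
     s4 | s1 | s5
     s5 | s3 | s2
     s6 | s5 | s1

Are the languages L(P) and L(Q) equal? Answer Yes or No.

The string 110 is accepted by P but rejected by Q.
So L(P) ≠ L(Q).

No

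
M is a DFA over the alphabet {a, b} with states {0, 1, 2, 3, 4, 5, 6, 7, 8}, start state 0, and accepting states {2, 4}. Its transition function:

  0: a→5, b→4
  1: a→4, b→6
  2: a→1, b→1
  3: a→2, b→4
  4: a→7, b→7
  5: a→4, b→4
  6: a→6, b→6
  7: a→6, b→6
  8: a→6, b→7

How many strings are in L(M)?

The useful subgraph on states {0, 4, 5} is acyclic, so L(M) is finite; the longest accepting path visits 3 useful states, giving maximum string length 2.
Counting accepting paths from 0 by length: 1 of length 1, 2 of length 2. Total 3.

3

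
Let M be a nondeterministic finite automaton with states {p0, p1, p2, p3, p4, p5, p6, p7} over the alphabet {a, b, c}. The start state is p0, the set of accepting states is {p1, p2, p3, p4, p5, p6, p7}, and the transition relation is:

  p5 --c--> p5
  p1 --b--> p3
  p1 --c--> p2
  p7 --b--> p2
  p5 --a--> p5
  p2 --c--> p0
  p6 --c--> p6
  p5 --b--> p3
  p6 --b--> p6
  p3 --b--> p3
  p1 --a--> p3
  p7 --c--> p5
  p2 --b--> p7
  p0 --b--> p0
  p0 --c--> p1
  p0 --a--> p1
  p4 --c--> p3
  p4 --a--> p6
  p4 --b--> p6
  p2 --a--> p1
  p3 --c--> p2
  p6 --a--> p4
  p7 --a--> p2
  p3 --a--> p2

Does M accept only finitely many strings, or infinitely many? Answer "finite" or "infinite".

State p0 is reachable from the start and can reach an accepting state, and it lies on the cycle p0 → p0.
Traversing that cycle any number of times yields accepted strings of unbounded length, so the language is infinite.

infinite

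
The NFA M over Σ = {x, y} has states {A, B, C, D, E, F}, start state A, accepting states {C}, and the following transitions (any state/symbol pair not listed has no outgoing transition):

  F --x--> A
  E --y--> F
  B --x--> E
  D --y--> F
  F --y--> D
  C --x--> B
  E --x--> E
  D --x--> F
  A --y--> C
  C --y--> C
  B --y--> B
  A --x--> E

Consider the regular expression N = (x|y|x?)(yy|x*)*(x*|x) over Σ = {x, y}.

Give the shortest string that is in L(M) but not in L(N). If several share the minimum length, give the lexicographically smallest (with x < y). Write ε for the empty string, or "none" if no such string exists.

The string xyxy is accepted by M but not by N.
No shorter string lies in the difference, and xyxy is the lexicographically first length-4 string in L(M) \ L(N).

xyxy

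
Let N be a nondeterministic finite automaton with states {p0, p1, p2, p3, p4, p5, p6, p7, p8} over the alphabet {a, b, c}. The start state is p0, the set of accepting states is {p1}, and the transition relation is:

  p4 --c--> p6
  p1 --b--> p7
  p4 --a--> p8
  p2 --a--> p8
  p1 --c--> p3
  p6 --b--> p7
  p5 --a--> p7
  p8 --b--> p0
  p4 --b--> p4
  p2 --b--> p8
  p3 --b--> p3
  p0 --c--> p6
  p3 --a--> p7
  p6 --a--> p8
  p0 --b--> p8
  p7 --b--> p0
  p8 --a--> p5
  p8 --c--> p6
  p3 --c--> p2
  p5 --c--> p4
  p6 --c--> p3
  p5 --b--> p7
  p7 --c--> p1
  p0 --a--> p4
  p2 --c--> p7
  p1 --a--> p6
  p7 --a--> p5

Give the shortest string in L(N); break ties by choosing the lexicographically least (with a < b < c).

A breadth-first search from p0 reaches an accepting state first via the path p0 → p6 → p7 → p1 on input cbc.
No string of length < 3 is accepted (BFS exhausts all shorter strings without reaching an accepting state), and cbc is the lexicographically least accepting string of length 3.

cbc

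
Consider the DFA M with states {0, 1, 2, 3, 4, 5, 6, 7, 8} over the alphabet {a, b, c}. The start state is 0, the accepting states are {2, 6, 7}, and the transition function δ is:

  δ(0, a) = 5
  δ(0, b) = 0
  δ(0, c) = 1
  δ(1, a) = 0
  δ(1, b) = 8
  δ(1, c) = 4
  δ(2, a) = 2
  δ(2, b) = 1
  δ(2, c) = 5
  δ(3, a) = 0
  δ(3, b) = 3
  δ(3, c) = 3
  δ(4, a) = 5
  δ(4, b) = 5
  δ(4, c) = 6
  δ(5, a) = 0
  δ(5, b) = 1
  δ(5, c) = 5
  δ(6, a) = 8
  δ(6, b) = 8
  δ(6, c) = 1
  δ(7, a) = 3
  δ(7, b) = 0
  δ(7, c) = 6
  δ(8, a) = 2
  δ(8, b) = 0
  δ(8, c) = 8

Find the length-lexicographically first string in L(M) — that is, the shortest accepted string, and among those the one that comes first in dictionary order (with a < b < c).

A breadth-first search from 0 reaches an accepting state first via the path 0 → 1 → 8 → 2 on input cba.
No string of length < 3 is accepted (BFS exhausts all shorter strings without reaching an accepting state), and cba is the lexicographically least accepting string of length 3.

cba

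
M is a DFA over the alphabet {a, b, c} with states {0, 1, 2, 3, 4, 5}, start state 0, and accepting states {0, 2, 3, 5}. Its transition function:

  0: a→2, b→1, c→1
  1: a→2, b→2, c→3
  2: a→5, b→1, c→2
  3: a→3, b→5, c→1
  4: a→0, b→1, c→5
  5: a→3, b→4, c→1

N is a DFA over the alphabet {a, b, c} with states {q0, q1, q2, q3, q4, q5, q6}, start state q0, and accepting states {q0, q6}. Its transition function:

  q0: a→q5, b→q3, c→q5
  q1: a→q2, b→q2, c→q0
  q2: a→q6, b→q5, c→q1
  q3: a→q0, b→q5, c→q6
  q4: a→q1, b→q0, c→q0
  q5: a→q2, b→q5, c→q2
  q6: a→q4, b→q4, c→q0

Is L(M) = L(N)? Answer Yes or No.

No

The string a is accepted by M but rejected by N.
So L(M) ≠ L(N).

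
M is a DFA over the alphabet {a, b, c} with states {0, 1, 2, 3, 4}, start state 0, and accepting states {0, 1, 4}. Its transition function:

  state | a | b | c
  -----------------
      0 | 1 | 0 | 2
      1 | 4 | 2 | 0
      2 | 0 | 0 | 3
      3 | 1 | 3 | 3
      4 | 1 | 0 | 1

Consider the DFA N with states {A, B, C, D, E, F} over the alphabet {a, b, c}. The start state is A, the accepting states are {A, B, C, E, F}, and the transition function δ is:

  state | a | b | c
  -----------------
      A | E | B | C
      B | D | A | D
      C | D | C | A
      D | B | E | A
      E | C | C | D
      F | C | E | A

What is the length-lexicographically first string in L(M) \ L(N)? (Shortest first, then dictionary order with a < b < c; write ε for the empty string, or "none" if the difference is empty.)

The string ac is accepted by M but not by N.
No shorter string lies in the difference, and ac is the lexicographically first length-2 string in L(M) \ L(N).

ac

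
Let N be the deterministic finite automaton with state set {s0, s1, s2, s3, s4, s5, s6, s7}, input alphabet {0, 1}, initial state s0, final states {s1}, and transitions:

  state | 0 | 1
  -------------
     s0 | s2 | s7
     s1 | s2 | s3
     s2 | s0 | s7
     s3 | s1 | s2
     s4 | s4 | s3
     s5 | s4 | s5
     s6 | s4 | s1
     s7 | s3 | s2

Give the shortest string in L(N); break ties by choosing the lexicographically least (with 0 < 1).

100

A breadth-first search from s0 reaches an accepting state first via the path s0 → s7 → s3 → s1 on input 100.
No string of length < 3 is accepted (BFS exhausts all shorter strings without reaching an accepting state), and 100 is the lexicographically least accepting string of length 3.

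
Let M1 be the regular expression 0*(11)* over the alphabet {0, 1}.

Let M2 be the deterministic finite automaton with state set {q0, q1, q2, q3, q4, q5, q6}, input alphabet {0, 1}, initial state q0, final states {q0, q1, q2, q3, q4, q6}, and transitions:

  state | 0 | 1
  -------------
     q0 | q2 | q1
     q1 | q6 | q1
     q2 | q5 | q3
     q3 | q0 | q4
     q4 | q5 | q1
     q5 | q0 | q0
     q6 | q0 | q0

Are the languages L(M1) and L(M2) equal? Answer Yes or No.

No

The string 00 is accepted by M1 but rejected by M2.
So L(M1) ≠ L(M2).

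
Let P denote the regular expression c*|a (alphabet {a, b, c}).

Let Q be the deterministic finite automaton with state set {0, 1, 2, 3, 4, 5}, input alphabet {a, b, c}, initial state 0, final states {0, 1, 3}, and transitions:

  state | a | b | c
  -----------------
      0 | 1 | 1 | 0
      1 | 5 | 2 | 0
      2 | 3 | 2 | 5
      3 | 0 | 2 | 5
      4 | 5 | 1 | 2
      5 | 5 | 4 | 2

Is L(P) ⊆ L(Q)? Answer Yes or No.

Yes

Converting the expression P to a DFA (subset construction, then merging equivalent states) gives the minimal DFA with states {p0, p1, p2, p3}, start state p0, accepting states {p0, p1, p3} and transitions p0: a→p1, b→p2, c→p3; p1: a→p2, b→p2, c→p2; p2: a→p2, b→p2, c→p2; p3: a→p2, b→p2, c→p3.
Exploring the product automaton P × Q from the start pair (p0, 0), following both machines on each input symbol, reaches 9 state pairs: (p0, 0), (p1, 1), (p2, 1), (p3, 0), (p2, 5), (p2, 2), (p2, 0), (p2, 4), (p2, 3).
P accepts in {p0, p1, p3} and Q accepts in {0, 1, 3}. The reachable pairs whose P-component is accepting are (p0, 0), (p1, 1), (p3, 0); in each of them the Q-component is accepting too, so the product for L(P) \ L(Q) (P-component accepting, Q-component rejecting) has no reachable accepting pair and the difference is empty.
Hence every string in L(P) is also in L(Q).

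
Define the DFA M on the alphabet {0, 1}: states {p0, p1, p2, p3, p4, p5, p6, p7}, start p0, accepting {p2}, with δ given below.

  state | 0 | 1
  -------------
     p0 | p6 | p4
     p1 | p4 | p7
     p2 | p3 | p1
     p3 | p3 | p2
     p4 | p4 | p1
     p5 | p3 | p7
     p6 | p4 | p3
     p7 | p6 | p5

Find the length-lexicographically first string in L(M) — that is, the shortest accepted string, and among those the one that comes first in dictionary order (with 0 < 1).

011

A breadth-first search from p0 reaches an accepting state first via the path p0 → p6 → p3 → p2 on input 011.
No string of length < 3 is accepted (BFS exhausts all shorter strings without reaching an accepting state), and 011 is the lexicographically least accepting string of length 3.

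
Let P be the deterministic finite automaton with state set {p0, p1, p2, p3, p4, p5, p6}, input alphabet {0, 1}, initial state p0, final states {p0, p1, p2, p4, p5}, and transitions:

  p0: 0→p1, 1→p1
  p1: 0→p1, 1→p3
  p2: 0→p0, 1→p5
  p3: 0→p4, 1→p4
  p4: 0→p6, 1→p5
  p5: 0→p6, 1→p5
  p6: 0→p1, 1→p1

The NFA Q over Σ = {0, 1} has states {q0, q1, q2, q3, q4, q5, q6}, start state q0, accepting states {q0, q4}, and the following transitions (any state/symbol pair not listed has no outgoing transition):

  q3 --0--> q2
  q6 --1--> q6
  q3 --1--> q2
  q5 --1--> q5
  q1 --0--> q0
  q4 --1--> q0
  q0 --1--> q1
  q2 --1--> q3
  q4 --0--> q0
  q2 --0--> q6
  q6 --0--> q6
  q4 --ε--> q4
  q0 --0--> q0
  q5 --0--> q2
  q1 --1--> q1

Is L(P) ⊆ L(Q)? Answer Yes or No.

No

The string 1 is in L(P) but not in L(Q).
So L(P) ⊄ L(Q).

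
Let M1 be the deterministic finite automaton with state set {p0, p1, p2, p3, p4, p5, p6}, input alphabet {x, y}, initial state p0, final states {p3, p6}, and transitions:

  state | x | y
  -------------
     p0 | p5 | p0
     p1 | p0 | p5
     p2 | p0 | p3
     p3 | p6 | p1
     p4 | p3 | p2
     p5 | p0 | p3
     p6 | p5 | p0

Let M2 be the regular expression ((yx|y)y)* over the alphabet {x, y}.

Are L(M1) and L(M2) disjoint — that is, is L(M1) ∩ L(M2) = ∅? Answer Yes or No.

The string yxy is accepted by both M1 and M2.
Hence L(M1) ∩ L(M2) ≠ ∅.

No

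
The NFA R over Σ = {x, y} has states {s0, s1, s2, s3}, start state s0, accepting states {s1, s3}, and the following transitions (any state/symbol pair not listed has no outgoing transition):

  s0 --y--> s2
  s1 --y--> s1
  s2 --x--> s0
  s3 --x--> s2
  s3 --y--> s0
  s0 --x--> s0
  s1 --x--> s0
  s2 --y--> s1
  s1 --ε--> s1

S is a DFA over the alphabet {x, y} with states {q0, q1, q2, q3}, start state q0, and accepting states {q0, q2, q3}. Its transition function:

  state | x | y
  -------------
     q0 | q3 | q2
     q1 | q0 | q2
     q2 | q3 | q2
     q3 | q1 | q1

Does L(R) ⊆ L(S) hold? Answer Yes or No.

Yes

Exploring the product automaton R × S from the start pair (s0, q0), following both machines on each input symbol, reaches 6 state pairs: (s0, q0), (s0, q3), (s2, q2), (s0, q1), (s2, q1), (s1, q2).
R accepts in {s1, s3} and S accepts in {q0, q2, q3}. The reachable pairs whose R-component is accepting are (s1, q2); in each of them the S-component is accepting too, so the product for L(R) \ L(S) (R-component accepting, S-component rejecting) has no reachable accepting pair and the difference is empty.
Hence every string in L(R) is also in L(S).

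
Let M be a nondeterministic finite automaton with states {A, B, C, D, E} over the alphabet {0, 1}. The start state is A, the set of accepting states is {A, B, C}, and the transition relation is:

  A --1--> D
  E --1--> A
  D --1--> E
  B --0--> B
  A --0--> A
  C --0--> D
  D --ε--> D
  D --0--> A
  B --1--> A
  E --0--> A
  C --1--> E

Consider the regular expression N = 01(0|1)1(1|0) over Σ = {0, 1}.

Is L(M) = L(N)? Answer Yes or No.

The empty string ε is accepted by M but rejected by N.
So L(M) ≠ L(N).

No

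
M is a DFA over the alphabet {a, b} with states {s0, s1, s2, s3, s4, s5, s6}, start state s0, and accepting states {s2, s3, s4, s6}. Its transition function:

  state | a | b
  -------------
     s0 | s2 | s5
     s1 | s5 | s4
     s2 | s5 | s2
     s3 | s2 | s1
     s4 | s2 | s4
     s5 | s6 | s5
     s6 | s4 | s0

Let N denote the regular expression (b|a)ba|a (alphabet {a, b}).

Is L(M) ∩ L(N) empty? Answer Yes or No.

The string a is accepted by both M and N.
Hence L(M) ∩ L(N) ≠ ∅.

No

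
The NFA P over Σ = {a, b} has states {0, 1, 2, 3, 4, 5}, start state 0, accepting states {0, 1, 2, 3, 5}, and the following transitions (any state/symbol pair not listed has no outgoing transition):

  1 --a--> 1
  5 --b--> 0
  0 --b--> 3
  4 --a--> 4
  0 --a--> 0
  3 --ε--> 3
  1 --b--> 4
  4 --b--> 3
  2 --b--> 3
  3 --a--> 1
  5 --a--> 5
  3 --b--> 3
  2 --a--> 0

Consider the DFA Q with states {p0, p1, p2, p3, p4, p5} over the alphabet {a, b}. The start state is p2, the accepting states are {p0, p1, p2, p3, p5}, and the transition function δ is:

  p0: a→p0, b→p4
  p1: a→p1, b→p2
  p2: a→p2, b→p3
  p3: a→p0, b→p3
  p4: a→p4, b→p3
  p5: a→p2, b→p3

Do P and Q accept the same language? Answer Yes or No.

Yes

Exploring the product automaton P × Q from the start pair (0, p2), following both machines on each input symbol, reaches 4 state pairs: (0, p2), (3, p3), (1, p0), (4, p4).
P accepts in {0, 1, 2, 3, 5} and Q accepts in {p0, p1, p2, p3, p5}. In every reachable pair the two components are either both accepting — (0, p2), (3, p3), (1, p0) — or both non-accepting, so no string is accepted by exactly one of the machines: L(P) \ L(Q) and L(Q) \ L(P) are both empty.
Hence every string is accepted by P iff it is accepted by Q, and the two languages coincide.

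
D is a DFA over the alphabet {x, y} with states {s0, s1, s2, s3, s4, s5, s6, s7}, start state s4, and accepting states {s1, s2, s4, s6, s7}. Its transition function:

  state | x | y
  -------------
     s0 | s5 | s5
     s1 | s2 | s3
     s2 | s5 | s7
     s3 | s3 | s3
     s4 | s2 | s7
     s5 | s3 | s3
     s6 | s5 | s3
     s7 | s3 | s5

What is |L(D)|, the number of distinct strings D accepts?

4

The useful subgraph on states {s2, s4, s7} is acyclic, so L(D) is finite; the longest accepting path visits 3 useful states, giving maximum string length 2.
Counting accepting paths from s4 by length: 1 of length 0, 2 of length 1, 1 of length 2. Total 4.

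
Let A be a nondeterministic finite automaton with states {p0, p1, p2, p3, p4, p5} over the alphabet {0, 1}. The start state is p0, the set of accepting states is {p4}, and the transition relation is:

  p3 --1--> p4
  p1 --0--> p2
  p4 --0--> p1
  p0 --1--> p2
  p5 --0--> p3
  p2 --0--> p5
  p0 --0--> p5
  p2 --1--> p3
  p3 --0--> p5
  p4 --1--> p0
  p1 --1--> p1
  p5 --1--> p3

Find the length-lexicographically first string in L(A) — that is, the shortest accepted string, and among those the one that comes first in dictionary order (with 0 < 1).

001

A breadth-first search from p0 reaches an accepting state first via the path p0 → p5 → p3 → p4 on input 001.
No string of length < 3 is accepted (BFS exhausts all shorter strings without reaching an accepting state), and 001 is the lexicographically least accepting string of length 3.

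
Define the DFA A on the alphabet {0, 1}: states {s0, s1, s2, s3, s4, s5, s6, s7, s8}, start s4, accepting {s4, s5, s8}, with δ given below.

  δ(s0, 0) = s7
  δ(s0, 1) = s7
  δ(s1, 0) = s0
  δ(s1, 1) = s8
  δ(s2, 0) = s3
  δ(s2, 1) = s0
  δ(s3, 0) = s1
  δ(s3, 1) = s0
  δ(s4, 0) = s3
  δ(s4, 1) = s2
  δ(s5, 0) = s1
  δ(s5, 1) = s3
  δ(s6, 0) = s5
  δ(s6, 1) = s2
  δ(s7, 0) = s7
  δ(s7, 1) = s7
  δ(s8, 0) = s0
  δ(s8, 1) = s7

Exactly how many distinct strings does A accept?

The useful subgraph on states {s1, s2, s3, s4, s8} is acyclic, so L(A) is finite; the longest accepting path visits 5 useful states, giving maximum string length 4.
Counting accepting paths from s4 by length: 1 of length 0, 1 of length 3, 1 of length 4. Total 3.

3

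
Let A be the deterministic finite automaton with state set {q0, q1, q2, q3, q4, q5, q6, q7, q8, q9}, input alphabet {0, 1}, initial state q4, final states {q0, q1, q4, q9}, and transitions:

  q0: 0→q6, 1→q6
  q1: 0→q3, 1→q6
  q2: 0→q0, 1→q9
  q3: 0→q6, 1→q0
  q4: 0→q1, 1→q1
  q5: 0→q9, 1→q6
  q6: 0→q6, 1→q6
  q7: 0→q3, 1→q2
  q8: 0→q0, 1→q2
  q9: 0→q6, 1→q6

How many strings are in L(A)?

5

The useful subgraph on states {q0, q1, q3, q4} is acyclic, so L(A) is finite; the longest accepting path visits 4 useful states, giving maximum string length 3.
Counting accepting paths from q4 by length: 1 of length 0, 2 of length 1, 2 of length 3. Total 5.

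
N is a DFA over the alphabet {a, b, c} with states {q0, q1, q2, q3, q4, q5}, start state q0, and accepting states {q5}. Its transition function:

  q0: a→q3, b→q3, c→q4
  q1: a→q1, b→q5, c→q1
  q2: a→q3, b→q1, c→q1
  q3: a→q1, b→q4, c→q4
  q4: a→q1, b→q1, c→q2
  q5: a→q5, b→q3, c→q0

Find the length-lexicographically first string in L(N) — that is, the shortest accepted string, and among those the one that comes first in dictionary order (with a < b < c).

aab

A breadth-first search from q0 reaches an accepting state first via the path q0 → q3 → q1 → q5 on input aab.
No string of length < 3 is accepted (BFS exhausts all shorter strings without reaching an accepting state), and aab is the lexicographically least accepting string of length 3.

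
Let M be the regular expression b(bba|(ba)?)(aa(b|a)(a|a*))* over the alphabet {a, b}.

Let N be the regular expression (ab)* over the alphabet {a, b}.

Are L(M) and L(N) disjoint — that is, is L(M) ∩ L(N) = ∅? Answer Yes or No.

Yes

Converting the expression M to a DFA (subset construction, then merging equivalent states) gives the minimal DFA with states {m0, m1, m2, m3, m4, m5, m6, m7, m8, m9, m10}, start state m0, accepting states {m2, m6, m8, m9, m10} and transitions m0: a→m1, b→m2; m1: a→m1, b→m1; m2: a→m3, b→m4; m3: a→m5, b→m1; m4: a→m6, b→m7; m5: a→m8, b→m8; m6: a→m3, b→m1; m7: a→m6, b→m1; m8: a→m9, b→m1; m9: a→m10, b→m1; m10: a→m10, b→m8.
Converting the expression N to a DFA (subset construction, then merging equivalent states) gives the minimal DFA with states {n0, n1, n2}, start state n0, accepting states {n0} and transitions n0: a→n1, b→n2; n1: a→n2, b→n0; n2: a→n2, b→n2.
Exploring the product automaton M × N from the start pair (m0, n0), following both machines on each input symbol, reaches 13 state pairs: (m0, n0), (m1, n1), (m2, n2), (m1, n2), (m1, n0), (m3, n2), (m4, n2), (m5, n2), (m6, n2), (m7, n2), (m8, n2), (m9, n2), (m10, n2).
M accepts in {m2, m6, m8, m9, m10} and N accepts in {n0}; no reachable pair has both components accepting, so no string drives both machines to acceptance simultaneously and L(M) ∩ L(N) = ∅.
So no string is accepted by both, and the intersection is empty.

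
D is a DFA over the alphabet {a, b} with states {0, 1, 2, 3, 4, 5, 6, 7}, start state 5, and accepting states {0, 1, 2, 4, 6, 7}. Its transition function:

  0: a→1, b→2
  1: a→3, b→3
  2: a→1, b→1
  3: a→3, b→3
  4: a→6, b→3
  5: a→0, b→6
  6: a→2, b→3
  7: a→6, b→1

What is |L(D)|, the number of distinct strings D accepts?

9

The useful subgraph on states {0, 1, 2, 5, 6} is acyclic, so L(D) is finite; the longest accepting path visits 4 useful states, giving maximum string length 3.
Counting accepting paths from 5 by length: 2 of length 1, 3 of length 2, 4 of length 3. Total 9.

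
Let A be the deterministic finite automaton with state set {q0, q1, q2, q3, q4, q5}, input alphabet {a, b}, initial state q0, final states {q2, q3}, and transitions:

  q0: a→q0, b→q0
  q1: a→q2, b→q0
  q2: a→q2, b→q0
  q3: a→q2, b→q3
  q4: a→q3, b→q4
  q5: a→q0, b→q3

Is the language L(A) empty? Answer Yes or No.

Yes

The states reachable from the start state are {q0}.
None of the accepting states {q2, q3} is reachable, so no string is accepted and L(A) = ∅.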